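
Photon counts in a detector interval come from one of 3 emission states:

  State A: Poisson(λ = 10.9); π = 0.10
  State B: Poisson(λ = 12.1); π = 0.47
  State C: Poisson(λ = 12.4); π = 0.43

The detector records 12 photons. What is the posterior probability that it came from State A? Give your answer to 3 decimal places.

The responsibility of component k is π_k f_k(x) divided by Σ_j π_j f_j(x).
Evaluate each component's likelihood at the observed value:
  p_A = 0.108385
  p_B = 0.114321
  p_C = 0.113624
Multiply by the mixture weights:
  π_A·p_A = 0.10 × 0.108385 = 0.0108385
  π_B·p_B = 0.47 × 0.114321 = 0.0537307
  π_C·p_C = 0.43 × 0.113624 = 0.0488585
Normaliser: 0.0108385 + 0.0537307 + 0.0488585 = 0.113428
So the posterior for State A is 0.0108385 / 0.113428 ≈ 0.096.

0.096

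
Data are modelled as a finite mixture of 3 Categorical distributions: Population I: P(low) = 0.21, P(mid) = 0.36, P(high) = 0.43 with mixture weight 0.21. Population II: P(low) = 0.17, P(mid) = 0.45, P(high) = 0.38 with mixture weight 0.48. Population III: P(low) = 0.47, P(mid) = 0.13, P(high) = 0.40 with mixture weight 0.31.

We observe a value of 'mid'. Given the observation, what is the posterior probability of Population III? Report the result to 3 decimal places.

0.121

P(component k | x) = w_k·f_k(x) / marginal(x), where marginal(x) = Σ_j w_j·f_j(x).
Evaluate each component's likelihood at the observed value:
  f_I = P(mid | comp) = 0.36
  f_II = P(mid | comp) = 0.45
  f_III = P(mid | comp) = 0.13
Prior × likelihood for each component:
  w_I·f_I = 0.21 × 0.36 = 0.0756
  w_II·f_II = 0.48 × 0.45 = 0.216
  w_III·f_III = 0.31 × 0.13 = 0.0403
Normaliser: 0.0756 + 0.216 + 0.0403 = 0.3319
Responsibility of Population III: 0.0403 / 0.3319 ≈ 0.121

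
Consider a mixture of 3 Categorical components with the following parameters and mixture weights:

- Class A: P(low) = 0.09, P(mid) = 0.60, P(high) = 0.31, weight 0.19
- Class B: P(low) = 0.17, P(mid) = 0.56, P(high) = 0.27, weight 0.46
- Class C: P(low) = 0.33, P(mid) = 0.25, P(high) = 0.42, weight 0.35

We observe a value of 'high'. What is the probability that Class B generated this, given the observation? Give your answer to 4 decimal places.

The responsibility of component k is π_k f_k(x) divided by Σ_j π_j f_j(x).
Component likelihoods at x = 'high':
  L_A = 0.31
  L_B = 0.27
  L_C = 0.42
Prior × likelihood for each component:
  π_A·L_A = 0.19 × 0.31 = 0.0589
  π_B·L_B = 0.46 × 0.27 = 0.1242
  π_C·L_C = 0.35 × 0.42 = 0.147
Normaliser: 0.0589 + 0.1242 + 0.147 = 0.3301
P(Class B | data) = 0.1242 / 0.3301 ≈ 0.3762

0.3762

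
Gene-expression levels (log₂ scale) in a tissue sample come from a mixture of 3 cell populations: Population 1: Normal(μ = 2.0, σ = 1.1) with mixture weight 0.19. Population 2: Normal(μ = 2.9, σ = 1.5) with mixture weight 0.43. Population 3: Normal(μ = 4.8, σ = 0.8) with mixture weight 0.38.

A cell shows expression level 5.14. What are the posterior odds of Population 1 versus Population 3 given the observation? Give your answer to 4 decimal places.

The posterior odds equal the prior odds times the likelihood ratio: (π_i/π_j)·(f_i(x)/f_j(x)).
Evaluate each component's likelihood at the observed value:
  p_1 = 0.00616749
  p_2 = 0.0872109
  p_3 = 0.455615
Posterior odds = (π_1·p_1) / (π_3·p_3) = (0.19·0.00616749) / (0.38·0.455615) = 0.00117182 / 0.173134 ≈ 0.0068

0.0068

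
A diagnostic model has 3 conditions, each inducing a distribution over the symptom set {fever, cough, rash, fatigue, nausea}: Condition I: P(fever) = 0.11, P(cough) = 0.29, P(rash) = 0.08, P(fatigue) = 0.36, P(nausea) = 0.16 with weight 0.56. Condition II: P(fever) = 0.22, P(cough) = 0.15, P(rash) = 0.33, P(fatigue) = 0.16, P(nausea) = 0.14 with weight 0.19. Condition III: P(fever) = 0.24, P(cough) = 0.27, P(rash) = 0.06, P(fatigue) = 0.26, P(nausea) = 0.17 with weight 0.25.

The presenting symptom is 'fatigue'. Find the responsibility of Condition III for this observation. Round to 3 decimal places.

Posterior ∝ prior × likelihood, so P(k | x) ∝ π_k f_k(x); normalise over all components.
Component likelihoods at x = 'fatigue':
  f_I = P(fatigue | comp) = 0.36
  f_II = P(fatigue | comp) = 0.16
  f_III = P(fatigue | comp) = 0.26
Multiply by the mixture weights:
  π_I·f_I = 0.56 × 0.36 = 0.2016
  π_II·f_II = 0.19 × 0.16 = 0.0304
  π_III·f_III = 0.25 × 0.26 = 0.065
Denominator: 0.2016 + 0.0304 + 0.065 = 0.297
P(Condition III | the observation) = 0.065 / 0.297 ≈ 0.219

0.219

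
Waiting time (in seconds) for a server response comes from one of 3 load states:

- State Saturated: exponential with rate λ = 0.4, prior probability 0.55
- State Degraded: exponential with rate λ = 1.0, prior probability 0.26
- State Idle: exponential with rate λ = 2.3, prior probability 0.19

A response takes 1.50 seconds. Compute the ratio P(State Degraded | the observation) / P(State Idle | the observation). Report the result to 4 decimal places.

Since P(k|x) ∝ P(Z=k) f_k(x), the posterior odds are P(Z=i) f_i(x) / (P(Z=j) f_j(x)).
Component likelihoods at x = 1.50 seconds:
  p_Saturated = 0.4·e^(−0.4·1.50) = 0.4·e^(−0.6000) = 0.219525
  p_Degraded = 1.0·e^(−1.0·1.50) = 1.0·e^(−1.5000) = 0.22313
  p_Idle = 2.3·e^(−2.3·1.50) = 2.3·e^(−3.4500) = 0.073015
Odds = (0.26/0.19) × (0.22313/0.073015) = 1.36842 × 3.05595 ≈ 4.1818

4.1818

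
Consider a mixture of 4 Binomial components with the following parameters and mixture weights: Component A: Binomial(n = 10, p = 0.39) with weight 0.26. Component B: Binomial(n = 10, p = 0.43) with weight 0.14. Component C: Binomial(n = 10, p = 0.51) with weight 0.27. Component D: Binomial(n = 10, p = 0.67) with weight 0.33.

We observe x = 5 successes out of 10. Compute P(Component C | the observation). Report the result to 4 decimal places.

0.3465

Posterior ∝ prior × likelihood, so P(k | x) ∝ P(Z=k) f_k(x); normalise over all components.
Component likelihoods at x = 5 successes out of 10:
  p_A = C(10,5)·0.39^5·0.61^5 = 252·0.00902242·0.0844596 = 0.192032
  p_B = C(10,5)·0.43^5·0.57^5 = 252·0.0147008·0.0601692 = 0.222904
  p_C = C(10,5)·0.51^5·0.49^5 = 252·0.0345025·0.0282475 = 0.245602
  p_D = C(10,5)·0.67^5·0.33^5 = 252·0.135013·0.00391354 = 0.133151
Weight by the priors:
  P(Z=A)·p_A = 0.26 × 0.192032 = 0.0499282
  P(Z=B)·p_B = 0.14 × 0.222904 = 0.0312065
  P(Z=C)·p_C = 0.27 × 0.245602 = 0.0663125
  P(Z=D)·p_D = 0.33 × 0.133151 = 0.0439398
Marginal: 0.0499282 + 0.0312065 + 0.0663125 + 0.0439398 = 0.191387
So the posterior for Component C is 0.0663125 / 0.191387 ≈ 0.3465.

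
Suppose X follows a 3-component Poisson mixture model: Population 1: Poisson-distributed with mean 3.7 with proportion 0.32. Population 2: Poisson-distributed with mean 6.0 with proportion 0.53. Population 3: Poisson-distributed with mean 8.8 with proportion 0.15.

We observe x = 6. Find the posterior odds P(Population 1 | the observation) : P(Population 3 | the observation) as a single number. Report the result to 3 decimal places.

Since P(k|x) ∝ w_k f_k(x), the posterior odds are w_i f_i(x) / (w_j f_j(x)).
Component likelihoods at x = 6:
  f_1 = 0.0881025
  f_2 = 0.160623
  f_3 = 0.0972237
0.0281928 / 0.0145836 ≈ 1.933

1.933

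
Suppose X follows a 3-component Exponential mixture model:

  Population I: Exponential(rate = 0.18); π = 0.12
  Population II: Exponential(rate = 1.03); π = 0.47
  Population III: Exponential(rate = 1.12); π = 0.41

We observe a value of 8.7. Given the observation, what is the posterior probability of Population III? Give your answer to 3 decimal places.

The responsibility of component k is π_k f_k(x) divided by Σ_j π_j f_j(x).
Component likelihoods at x = 8.7:
  p_I = 0.0375982
  p_II = 0.000132167
  p_III = 6.56829e-05
Multiply by the mixture weights:
  π_I·p_I = 0.12 × 0.0375982 = 0.00451179
  π_II·p_II = 0.47 × 0.000132167 = 6.21187e-05
  π_III·p_III = 0.41 × 6.56829e-05 = 2.693e-05
Marginal: 0.00451179 + 6.21187e-05 + 2.693e-05 = 0.00460084
P(Population III | the observation) = 2.693e-05 / 0.00460084 ≈ 0.006

0.006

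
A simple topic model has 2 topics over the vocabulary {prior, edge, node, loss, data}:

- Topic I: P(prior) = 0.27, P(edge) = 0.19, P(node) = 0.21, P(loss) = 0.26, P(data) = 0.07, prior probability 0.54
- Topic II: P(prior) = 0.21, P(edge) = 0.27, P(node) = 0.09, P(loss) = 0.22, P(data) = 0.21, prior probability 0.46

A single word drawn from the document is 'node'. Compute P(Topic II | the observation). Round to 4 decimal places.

P(component k | x) = π_k·f_k(x) / marginal(x), where marginal(x) = Σ_j π_j·f_j(x).
Component likelihoods at x = 'node':
  p_I = P(node | comp) = 0.21
  p_II = P(node | comp) = 0.09
Prior × likelihood for each component:
  π_I·p_I = 0.54 × 0.21 = 0.1134
  π_II·p_II = 0.46 × 0.09 = 0.0414
Evidence: 0.1134 + 0.0414 = 0.1548
P(Topic II | the observation) ≈ 0.2674

0.2674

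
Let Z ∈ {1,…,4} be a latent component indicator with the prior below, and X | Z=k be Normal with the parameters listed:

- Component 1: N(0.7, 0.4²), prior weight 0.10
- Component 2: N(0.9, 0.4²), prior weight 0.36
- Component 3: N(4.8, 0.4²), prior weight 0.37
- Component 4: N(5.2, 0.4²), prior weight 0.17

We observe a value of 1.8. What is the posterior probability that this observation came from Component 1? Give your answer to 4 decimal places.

Apply Bayes' rule: the posterior for each component is proportional to its prior times its likelihood at x.
Normal densities:
  L_1 = (1/(0.4·√(2π)))·exp(−(1.8−0.7)²/(2·0.4²)) = 0.997356·exp(-3.78125) = 0.0227339
  L_2 = (1/(0.4·√(2π)))·exp(−(1.8−0.9)²/(2·0.4²)) = 0.997356·exp(-2.53125) = 0.0793491
  L_3 = (1/(0.4·√(2π)))·exp(−(1.8−4.8)²/(2·0.4²)) = 0.997356·exp(-28.12500) = 6.0858e-13
  L_4 = (1/(0.4·√(2π)))·exp(−(1.8−5.2)²/(2·0.4²)) = 0.997356·exp(-36.12500) = 2.04156e-16
Multiply by the mixture weights:
  π_1·L_1 = 0.10 × 0.0227339 = 0.00227339
  π_2·L_2 = 0.36 × 0.0793491 = 0.0285657
  π_3·L_3 = 0.37 × 6.0858e-13 = 2.25175e-13
  π_4·L_4 = 0.17 × 2.04156e-16 = 3.47065e-17
Normaliser: 0.00227339 + 0.0285657 + 2.25175e-13 + 3.47065e-17 = 0.0308391
So the posterior for Component 1 is 0.00227339 / 0.0308391 ≈ 0.0737.

0.0737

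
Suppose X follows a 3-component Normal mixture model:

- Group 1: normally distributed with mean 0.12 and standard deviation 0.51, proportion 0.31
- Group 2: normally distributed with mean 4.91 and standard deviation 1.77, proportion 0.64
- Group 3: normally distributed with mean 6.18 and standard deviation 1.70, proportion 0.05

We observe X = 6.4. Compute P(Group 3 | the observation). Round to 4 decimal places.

0.1031

P(component k | x) = π_k·f_k(x) / marginal(x), where marginal(x) = Σ_j π_j·f_j(x).
Evaluate each component's likelihood at the observed value:
  L_1 = 9.28483e-34
  L_2 = 0.158146
  L_3 = 0.232715
Multiply by the mixture weights:
  π_1·L_1 = 0.31 × 9.28483e-34 = 2.8783e-34
  π_2·L_2 = 0.64 × 0.158146 = 0.101213
  π_3·L_3 = 0.05 × 0.232715 = 0.0116358
Evidence: 2.8783e-34 + 0.101213 + 0.0116358 = 0.112849
Responsibility of Group 3: 0.0116358 / 0.112849 ≈ 0.1031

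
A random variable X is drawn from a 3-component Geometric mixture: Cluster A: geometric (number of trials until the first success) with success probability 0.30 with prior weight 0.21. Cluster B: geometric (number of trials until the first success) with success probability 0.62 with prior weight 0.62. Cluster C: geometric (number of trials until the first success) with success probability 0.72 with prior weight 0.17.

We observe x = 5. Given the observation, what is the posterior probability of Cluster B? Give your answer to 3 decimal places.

By Bayes' theorem, P(k | x) = π_k f_k(x) / Σ_j π_j f_j(x).
Component likelihoods at x = 5:
  f_A = 0.07203
  f_B = 0.0129278
  f_C = 0.00442552
Multiply by the mixture weights:
  π_A·f_A = 0.21 × 0.07203 = 0.0151263
  π_B·f_B = 0.62 × 0.0129278 = 0.00801526
  π_C·f_C = 0.17 × 0.00442552 = 0.000752339
Normaliser: 0.0151263 + 0.00801526 + 0.000752339 = 0.0238939
Responsibility of Cluster B: 0.00801526 / 0.0238939 ≈ 0.335

0.335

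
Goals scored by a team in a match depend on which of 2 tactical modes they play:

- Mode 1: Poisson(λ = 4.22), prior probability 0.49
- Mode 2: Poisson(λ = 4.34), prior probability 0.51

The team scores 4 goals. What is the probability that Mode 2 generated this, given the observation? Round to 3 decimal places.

Posterior ∝ prior × likelihood, so P(k | x) ∝ P(Z=k) f_k(x); normalise over all components.
Evaluate each component's likelihood at the observed value:
  f_1 = 0.19423
  f_2 = 0.192712
Prior × likelihood for each component:
  P(Z=1)·f_1 = 0.49 × 0.19423 = 0.0951726
  P(Z=2)·f_2 = 0.51 × 0.192712 = 0.0982833
Normaliser: 0.0951726 + 0.0982833 = 0.193456
P(Mode 2 | x) ≈ 0.508

0.508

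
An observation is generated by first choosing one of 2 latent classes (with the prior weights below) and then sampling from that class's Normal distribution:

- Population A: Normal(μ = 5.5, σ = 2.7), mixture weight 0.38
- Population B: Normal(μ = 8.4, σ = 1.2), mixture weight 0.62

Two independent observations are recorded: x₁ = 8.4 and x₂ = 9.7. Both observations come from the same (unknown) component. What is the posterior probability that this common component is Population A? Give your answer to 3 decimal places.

By Bayes' theorem, P(k | x) = π_k f_k(x) / Σ_j π_j f_j(x).
Since both observations come from the same component, the likelihood for component k is f_k(x₁)·f_k(x₂).
  f_A = [0.0829923] × [0.044066] = 0.00365714
  f_B = [0.332452] × [0.184877] = 0.0614626
Prior × likelihood for each component:
  π_A·f_A = 0.38 × 0.00365714 = 0.00138971
  π_B·f_B = 0.62 × 0.0614626 = 0.0381068
Normaliser: 0.00138971 + 0.0381068 = 0.0394966
Responsibility of Population A: 0.00138971 / 0.0394966 ≈ 0.035

0.035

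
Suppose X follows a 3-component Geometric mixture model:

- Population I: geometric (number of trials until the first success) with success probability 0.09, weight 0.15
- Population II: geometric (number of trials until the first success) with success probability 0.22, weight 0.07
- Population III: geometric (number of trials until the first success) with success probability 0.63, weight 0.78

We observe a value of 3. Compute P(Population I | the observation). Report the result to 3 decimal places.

P(component k | x) = π_k·f_k(x) / marginal(x), where marginal(x) = Σ_j π_j·f_j(x).
Component likelihoods at x = 3:
  L_I = 0.09·(1−0.09)^2 = 0.09·0.8281 = 0.074529
  L_II = 0.22·(1−0.22)^2 = 0.22·0.6084 = 0.133848
  L_III = 0.63·(1−0.63)^2 = 0.63·0.1369 = 0.086247
Prior × likelihood for each component:
  π_I·L_I = 0.15 × 0.074529 = 0.0111793
  π_II·L_II = 0.07 × 0.133848 = 0.00936936
  π_III·L_III = 0.78 × 0.086247 = 0.0672727
Normaliser: 0.0111793 + 0.00936936 + 0.0672727 = 0.0878214
P(Population I | 3) ≈ 0.127

0.127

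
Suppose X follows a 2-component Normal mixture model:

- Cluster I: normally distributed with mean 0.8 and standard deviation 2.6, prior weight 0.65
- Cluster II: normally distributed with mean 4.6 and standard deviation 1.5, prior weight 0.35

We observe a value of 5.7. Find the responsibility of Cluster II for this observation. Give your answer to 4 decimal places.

Apply Bayes' rule: the posterior for each component is proportional to its prior times its likelihood at x.
Evaluate each component's likelihood at the observed value:
  p_I = (1/(2.6·√(2π)))·exp(−(5.7−0.8)²/(2·2.6²)) = 0.153439·exp(-1.77589) = 0.0259824
  p_II = (1/(1.5·√(2π)))·exp(−(5.7−4.6)²/(2·1.5²)) = 0.265962·exp(-0.26889) = 0.203255
Weight by the priors:
  P(Z=I)·p_I = 0.65 × 0.0259824 = 0.0168885
  P(Z=II)·p_II = 0.35 × 0.203255 = 0.0711393
Marginal: 0.0168885 + 0.0711393 = 0.0880279
So the posterior for Cluster II is 0.0711393 / 0.0880279 ≈ 0.8081.

0.8081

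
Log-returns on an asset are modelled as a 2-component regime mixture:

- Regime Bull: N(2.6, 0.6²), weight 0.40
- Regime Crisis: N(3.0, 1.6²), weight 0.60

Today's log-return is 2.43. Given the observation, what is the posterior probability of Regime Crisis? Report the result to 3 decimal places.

0.355

By Bayes' theorem, P(k | x) = P(Z=k) f_k(x) / Σ_j P(Z=j) f_j(x).
Component likelihoods at x = 2.43:
  L_Bull = (1/(0.6·√(2π)))·exp(−(2.43−2.6)²/(2·0.6²)) = 0.664904·exp(-0.04014) = 0.638744
  L_Crisis = (1/(1.6·√(2π)))·exp(−(2.43−3.0)²/(2·1.6²)) = 0.249339·exp(-0.06346) = 0.234008
Weight by the priors:
  P(Z=Bull)·L_Bull = 0.40 × 0.638744 = 0.255498
  P(Z=Crisis)·L_Crisis = 0.60 × 0.234008 = 0.140405
Evidence: 0.255498 + 0.140405 = 0.395902
Responsibility of Regime Crisis: 0.140405 / 0.395902 ≈ 0.355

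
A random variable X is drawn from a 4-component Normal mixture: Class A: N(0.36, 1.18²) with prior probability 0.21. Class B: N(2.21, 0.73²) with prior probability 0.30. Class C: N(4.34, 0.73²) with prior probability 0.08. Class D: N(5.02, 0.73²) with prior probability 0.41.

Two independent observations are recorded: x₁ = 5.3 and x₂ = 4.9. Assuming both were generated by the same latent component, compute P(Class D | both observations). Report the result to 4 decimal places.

Posterior ∝ prior × likelihood, so P(k | x) ∝ w_k f_k(x); normalise over all components.
Since both observations come from the same component, the likelihood for component k is f_k(x₁)·f_k(x₂).
  L_A = [(1/(1.18·√(2π)))·exp(−(5.3−0.36)²/(2·1.18²)) = 0.338087·exp(-8.76314) = 5.28742e-05] × [0.000206354] = 1.09108e-08
  L_B = [(1/(0.73·√(2π)))·exp(−(5.3−2.21)²/(2·0.73²)) = 0.546496·exp(-8.95862) = 7.02922e-05] × [0.000615185] = 4.32427e-08
  L_C = [(1/(0.73·√(2π)))·exp(−(5.3−4.34)²/(2·0.73²)) = 0.546496·exp(-0.86470) = 0.230172] × [0.407193] = 0.0937244
  L_D = [(1/(0.73·√(2π)))·exp(−(5.3−5.02)²/(2·0.73²)) = 0.546496·exp(-0.07356) = 0.507739] × [0.539162] = 0.273754
Multiply by the mixture weights:
  w_A·L_A = 0.21 × 1.09108e-08 = 2.29127e-09
  w_B·L_B = 0.30 × 4.32427e-08 = 1.29728e-08
  w_C·L_C = 0.08 × 0.0937244 = 0.00749795
  w_D·L_D = 0.41 × 0.273754 = 0.112239
Denominator: 2.29127e-09 + 1.29728e-08 + 0.00749795 + 0.112239 = 0.119737
P(Class D | x) ≈ 0.9374

0.9374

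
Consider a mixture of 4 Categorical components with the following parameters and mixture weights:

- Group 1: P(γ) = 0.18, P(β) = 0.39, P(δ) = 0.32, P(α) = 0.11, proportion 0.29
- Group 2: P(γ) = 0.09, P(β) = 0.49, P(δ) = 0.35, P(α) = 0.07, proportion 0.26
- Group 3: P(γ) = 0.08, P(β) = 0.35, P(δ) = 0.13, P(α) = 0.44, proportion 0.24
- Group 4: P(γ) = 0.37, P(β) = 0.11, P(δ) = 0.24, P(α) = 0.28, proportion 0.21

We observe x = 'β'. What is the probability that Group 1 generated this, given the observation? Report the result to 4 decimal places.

P(component k | x) = w_k·f_k(x) / marginal(x), where marginal(x) = Σ_j w_j·f_j(x).
Evaluate each component's likelihood at the observed value:
  f_1 = P(β | comp) = 0.39
  f_2 = P(β | comp) = 0.49
  f_3 = P(β | comp) = 0.35
  f_4 = P(β | comp) = 0.11
Multiply by the mixture weights:
  w_1·f_1 = 0.29 × 0.39 = 0.1131
  w_2·f_2 = 0.26 × 0.49 = 0.1274
  w_3·f_3 = 0.24 × 0.35 = 0.084
  w_4·f_4 = 0.21 × 0.11 = 0.0231
Denominator: 0.1131 + 0.1274 + 0.084 + 0.0231 = 0.3476
P(Group 1 | 'β') ≈ 0.3254

0.3254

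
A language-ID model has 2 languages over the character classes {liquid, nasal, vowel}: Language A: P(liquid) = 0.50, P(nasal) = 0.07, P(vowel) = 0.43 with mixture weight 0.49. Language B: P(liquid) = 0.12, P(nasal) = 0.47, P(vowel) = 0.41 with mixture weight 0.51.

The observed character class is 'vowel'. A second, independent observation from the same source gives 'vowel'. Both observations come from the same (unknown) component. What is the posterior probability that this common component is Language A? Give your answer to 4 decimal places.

0.5138

P(component k | x) = w_k·f_k(x) / marginal(x), where marginal(x) = Σ_j w_j·f_j(x).
Since both observations come from the same component, the likelihood for component k is f_k(x₁)·f_k(x₂).
  L_A = [P(vowel | comp) = 0.43] × [0.43] = 0.1849
  L_B = [P(vowel | comp) = 0.41] × [0.41] = 0.1681
Prior × likelihood for each component:
  w_A·L_A = 0.49 × 0.1849 = 0.090601
  w_B·L_B = 0.51 × 0.1681 = 0.085731
Normaliser: 0.090601 + 0.085731 = 0.176332
Responsibility of Language A: 0.090601 / 0.176332 ≈ 0.5138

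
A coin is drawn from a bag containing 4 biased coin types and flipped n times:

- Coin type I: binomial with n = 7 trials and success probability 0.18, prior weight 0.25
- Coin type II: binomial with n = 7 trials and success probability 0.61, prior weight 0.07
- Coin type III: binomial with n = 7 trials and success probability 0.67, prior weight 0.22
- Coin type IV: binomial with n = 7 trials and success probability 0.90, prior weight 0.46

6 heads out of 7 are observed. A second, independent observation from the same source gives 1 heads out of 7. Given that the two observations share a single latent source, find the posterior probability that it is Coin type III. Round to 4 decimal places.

0.6241

P(component k | x) = w_k·f_k(x) / marginal(x), where marginal(x) = Σ_j w_j·f_j(x).
Since both observations come from the same component, the likelihood for component k is f_k(x₁)·f_k(x₂).
  L_I = [0.00019523] × [0.383048] = 7.47826e-05
  L_II = [0.140651] × [0.015025] = 0.00211328
  L_III = [0.208959] × [0.00605698] = 0.00126566
  L_IV = [0.372009] × [6.3e-06] = 2.34365e-06
Weight by the priors:
  w_I·L_I = 0.25 × 7.47826e-05 = 1.86957e-05
  w_II·L_II = 0.07 × 0.00211328 = 0.00014793
  w_III·L_III = 0.22 × 0.00126566 = 0.000278445
  w_IV·L_IV = 0.46 × 2.34365e-06 = 1.07808e-06
Denominator: 1.86957e-05 + 0.00014793 + 0.000278445 + 1.07808e-06 = 0.000446149
Responsibility of Coin type III: 0.000278445 / 0.000446149 ≈ 0.6241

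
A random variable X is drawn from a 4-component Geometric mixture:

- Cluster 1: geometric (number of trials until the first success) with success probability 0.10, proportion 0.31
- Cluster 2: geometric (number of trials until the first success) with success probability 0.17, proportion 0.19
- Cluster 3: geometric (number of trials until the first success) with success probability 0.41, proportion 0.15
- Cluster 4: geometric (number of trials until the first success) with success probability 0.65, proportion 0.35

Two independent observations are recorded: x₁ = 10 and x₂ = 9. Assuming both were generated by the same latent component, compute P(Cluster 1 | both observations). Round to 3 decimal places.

Apply Bayes' rule: the posterior for each component is proportional to its prior times its likelihood at x.
Since both observations come from the same component, the likelihood for component k is f_k(x₁)·f_k(x₂).
  p_1 = [0.10·(1−0.10)^9 = 0.10·0.38742 = 0.038742] × [0.0430467] = 0.00166772
  p_2 = [0.17·(1−0.17)^9 = 0.17·0.18694 = 0.0317798] × [0.038289] = 0.00121682
  p_3 = [0.41·(1−0.41)^9 = 0.41·0.008663 = 0.00355183] × [0.00602005] = 2.13822e-05
  p_4 = [0.65·(1−0.65)^9 = 0.65·7.88156e-05 = 5.12302e-05] × [0.000146372] = 7.49866e-09
Unnormalised posteriors:
  π_1·p_1 = 0.31 × 0.00166772 = 0.000516993
  π_2·p_2 = 0.19 × 0.00121682 = 0.000231195
  π_3·p_3 = 0.15 × 2.13822e-05 = 3.20733e-06
  π_4·p_4 = 0.35 × 7.49866e-09 = 2.62453e-09
Sum: 0.000516993 + 0.000231195 + 3.20733e-06 + 2.62453e-09 = 0.000751398
P(Cluster 1 | x₁,x₂) = 0.000516993 / 0.000751398 ≈ 0.688

0.688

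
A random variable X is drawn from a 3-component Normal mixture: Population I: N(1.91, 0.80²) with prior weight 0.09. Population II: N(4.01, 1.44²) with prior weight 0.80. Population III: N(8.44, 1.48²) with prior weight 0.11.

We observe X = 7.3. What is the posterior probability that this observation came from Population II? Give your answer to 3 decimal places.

Apply Bayes' rule: the posterior for each component is proportional to its prior times its likelihood at x.
Evaluate each component's likelihood at the observed value:
  f_I = (1/(0.80·√(2π)))·exp(−(7.3−1.91)²/(2·0.80²)) = 0.498678·exp(-22.69695) = 6.92881e-11
  f_II = (1/(1.44·√(2π)))·exp(−(7.3−4.01)²/(2·1.44²)) = 0.277043·exp(-2.60998) = 0.0203727
  f_III = (1/(1.48·√(2π)))·exp(−(7.3−8.44)²/(2·1.48²)) = 0.269556·exp(-0.29666) = 0.20036
Multiply by the mixture weights:
  π_I·f_I = 0.09 × 6.92881e-11 = 6.23593e-12
  π_II·f_II = 0.80 × 0.0203727 = 0.0162982
  π_III·f_III = 0.11 × 0.20036 = 0.0220396
Normaliser: 6.23593e-12 + 0.0162982 + 0.0220396 = 0.0383378
So the posterior for Population II is 0.0162982 / 0.0383378 ≈ 0.425.

0.425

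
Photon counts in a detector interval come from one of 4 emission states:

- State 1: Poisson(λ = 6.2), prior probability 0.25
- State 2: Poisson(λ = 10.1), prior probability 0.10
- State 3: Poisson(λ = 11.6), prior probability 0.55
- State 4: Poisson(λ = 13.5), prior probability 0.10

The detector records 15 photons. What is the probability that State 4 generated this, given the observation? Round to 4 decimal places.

P(component k | x) = π_k·f_k(x) / marginal(x), where marginal(x) = Σ_j π_j·f_j(x).
Poisson probabilities:
  L_1 = e^(−6.2)·6.2^15/15! = 0.0011933
  L_2 = e^(−10.1)·10.1^15/15! = 0.0364709
  L_3 = e^(−11.6)·11.6^15/15! = 0.0649463
  L_4 = e^(−13.5)·13.5^15/15! = 0.0945217
Prior × likelihood for each component:
  π_1·L_1 = 0.25 × 0.0011933 = 0.000298325
  π_2·L_2 = 0.10 × 0.0364709 = 0.00364709
  π_3·L_3 = 0.55 × 0.0649463 = 0.0357205
  π_4·L_4 = 0.10 × 0.0945217 = 0.00945217
Denominator: 0.000298325 + 0.00364709 + 0.0357205 + 0.00945217 = 0.049118
So the posterior for State 4 is 0.00945217 / 0.049118 ≈ 0.1924.

0.1924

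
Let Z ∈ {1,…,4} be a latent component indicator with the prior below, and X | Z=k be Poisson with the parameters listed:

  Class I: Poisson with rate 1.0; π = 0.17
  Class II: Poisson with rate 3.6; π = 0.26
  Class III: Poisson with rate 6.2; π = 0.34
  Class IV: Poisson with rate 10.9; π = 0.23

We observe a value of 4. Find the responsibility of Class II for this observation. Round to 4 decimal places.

0.5110

P(component k | x) = π_k·f_k(x) / marginal(x), where marginal(x) = Σ_j π_j·f_j(x).
Poisson probabilities:
  f_I = 0.0153283
  f_II = 0.191222
  f_III = 0.124948
  f_IV = 0.0108564
Multiply by the mixture weights:
  π_I·f_I = 0.17 × 0.0153283 = 0.00260581
  π_II·f_II = 0.26 × 0.191222 = 0.0497178
  π_III·f_III = 0.34 × 0.124948 = 0.0424824
  π_IV·f_IV = 0.23 × 0.0108564 = 0.00249697
Denominator: 0.00260581 + 0.0497178 + 0.0424824 + 0.00249697 = 0.0973029
P(Class II | the observation) ≈ 0.5110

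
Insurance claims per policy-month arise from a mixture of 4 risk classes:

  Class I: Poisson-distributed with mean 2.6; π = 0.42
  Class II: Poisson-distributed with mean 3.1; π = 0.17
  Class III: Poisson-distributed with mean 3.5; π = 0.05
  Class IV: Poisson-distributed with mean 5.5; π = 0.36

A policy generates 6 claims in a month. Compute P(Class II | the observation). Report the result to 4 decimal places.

By Bayes' theorem, P(k | x) = π_k f_k(x) / Σ_j π_j f_j(x).
Poisson probabilities:
  p_I = e^(−2.6)·2.6^6/6! = 0.0318671
  p_II = e^(−3.1)·3.1^6/6! = 0.0555296
  p_III = e^(−3.5)·3.5^6/6! = 0.0770983
  p_IV = e^(−5.5)·5.5^6/6! = 0.157117
Prior × likelihood for each component:
  π_I·p_I = 0.42 × 0.0318671 = 0.0133842
  π_II·p_II = 0.17 × 0.0555296 = 0.00944004
  π_III·p_III = 0.05 × 0.0770983 = 0.00385492
  π_IV·p_IV = 0.36 × 0.157117 = 0.0565622
Evidence: 0.0133842 + 0.00944004 + 0.00385492 + 0.0565622 = 0.0832413
P(Class II | the observation) ≈ 0.1134

0.1134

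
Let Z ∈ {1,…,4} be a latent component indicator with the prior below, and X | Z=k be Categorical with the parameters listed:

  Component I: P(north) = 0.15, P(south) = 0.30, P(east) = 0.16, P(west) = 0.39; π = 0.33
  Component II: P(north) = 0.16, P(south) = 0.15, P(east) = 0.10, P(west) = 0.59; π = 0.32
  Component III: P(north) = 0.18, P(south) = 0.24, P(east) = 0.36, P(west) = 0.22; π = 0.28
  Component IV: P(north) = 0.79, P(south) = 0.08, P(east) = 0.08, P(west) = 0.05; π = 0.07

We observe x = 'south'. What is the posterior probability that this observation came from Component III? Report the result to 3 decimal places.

0.306

By Bayes' theorem, P(k | x) = w_k f_k(x) / Σ_j w_j f_j(x).
Evaluate each component's likelihood at the observed value:
  p_I = 0.3
  p_II = 0.15
  p_III = 0.24
  p_IV = 0.08
Weight by the priors:
  w_I·p_I = 0.33 × 0.3 = 0.099
  w_II·p_II = 0.32 × 0.15 = 0.048
  w_III·p_III = 0.28 × 0.24 = 0.0672
  w_IV·p_IV = 0.07 × 0.08 = 0.0056
Denominator: 0.099 + 0.048 + 0.0672 + 0.0056 = 0.2198
P(Component III | the observation) ≈ 0.306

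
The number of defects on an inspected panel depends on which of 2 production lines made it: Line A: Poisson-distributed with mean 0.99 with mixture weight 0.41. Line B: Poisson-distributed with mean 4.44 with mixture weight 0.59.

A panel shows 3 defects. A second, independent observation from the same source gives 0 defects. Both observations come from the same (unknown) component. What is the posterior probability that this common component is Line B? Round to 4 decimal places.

Posterior ∝ prior × likelihood, so P(k | x) ∝ w_k f_k(x); normalise over all components.
Since both observations come from the same component, the likelihood for component k is f_k(x₁)·f_k(x₂).
  L_A = [e^(−0.99)·0.99^3/3! = 0.0600901] × [0.371577] = 0.0223281
  L_B = [e^(−4.44)·4.44^3/3! = 0.17208] × [0.0117959] = 0.00202984
Multiply by the mixture weights:
  w_A·L_A = 0.41 × 0.0223281 = 0.00915451
  w_B·L_B = 0.59 × 0.00202984 = 0.00119761
Sum: 0.00915451 + 0.00119761 = 0.0103521
So the posterior for Line B is 0.00119761 / 0.0103521 ≈ 0.1157.

0.1157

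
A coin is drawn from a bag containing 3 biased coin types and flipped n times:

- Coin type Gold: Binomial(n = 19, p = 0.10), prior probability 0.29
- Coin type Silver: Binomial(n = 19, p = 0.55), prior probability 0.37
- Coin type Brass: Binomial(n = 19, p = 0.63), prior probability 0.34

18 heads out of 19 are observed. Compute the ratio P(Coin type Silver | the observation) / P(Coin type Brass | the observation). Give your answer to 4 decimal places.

0.1149

Since P(k|x) ∝ w_k f_k(x), the posterior odds are w_i f_i(x) / (w_j f_j(x)).
Evaluate each component's likelihood at the observed value:
  p_Gold = 1.71e-17
  p_Silver = 0.00018134
  p_Brass = 0.00171825
Posterior odds = (w_Silver·p_Silver) / (w_Brass·p_Brass) = (0.37·0.00018134) / (0.34·0.00171825) = 6.70959e-05 / 0.000584203 ≈ 0.1149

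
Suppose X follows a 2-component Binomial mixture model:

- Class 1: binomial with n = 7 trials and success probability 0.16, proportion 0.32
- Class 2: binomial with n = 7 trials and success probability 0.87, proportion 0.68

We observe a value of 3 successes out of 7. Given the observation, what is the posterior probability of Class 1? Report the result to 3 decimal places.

0.836

Apply Bayes' rule: the posterior for each component is proportional to its prior times its likelihood at x.
Component likelihoods at x = 3 successes out of 7:
  p_1 = 0.0713748
  p_2 = 0.00658263
Prior × likelihood for each component:
  π_1·p_1 = 0.32 × 0.0713748 = 0.0228399
  π_2·p_2 = 0.68 × 0.00658263 = 0.00447619
Denominator: 0.0228399 + 0.00447619 = 0.0273161
So the posterior for Class 1 is 0.0228399 / 0.0273161 ≈ 0.836.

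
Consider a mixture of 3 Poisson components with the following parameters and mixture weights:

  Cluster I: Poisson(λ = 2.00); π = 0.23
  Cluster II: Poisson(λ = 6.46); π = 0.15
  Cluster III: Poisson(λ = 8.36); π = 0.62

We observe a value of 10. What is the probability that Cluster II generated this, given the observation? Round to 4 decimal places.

0.1093

The responsibility of component k is π_k f_k(x) divided by Σ_j π_j f_j(x).
Component likelihoods at x = 10:
  f_I = e^(−2.00)·2.00^10/10! = 3.81899e-05
  f_II = e^(−6.46)·6.46^10/10! = 0.0545783
  f_III = e^(−8.36)·8.36^10/10! = 0.107547
Weight by the priors:
  π_I·f_I = 0.23 × 3.81899e-05 = 8.78367e-06
  π_II·f_II = 0.15 × 0.0545783 = 0.00818674
  π_III·f_III = 0.62 × 0.107547 = 0.0666791
Denominator: 8.78367e-06 + 0.00818674 + 0.0666791 = 0.0748746
P(Cluster II | 10) ≈ 0.1093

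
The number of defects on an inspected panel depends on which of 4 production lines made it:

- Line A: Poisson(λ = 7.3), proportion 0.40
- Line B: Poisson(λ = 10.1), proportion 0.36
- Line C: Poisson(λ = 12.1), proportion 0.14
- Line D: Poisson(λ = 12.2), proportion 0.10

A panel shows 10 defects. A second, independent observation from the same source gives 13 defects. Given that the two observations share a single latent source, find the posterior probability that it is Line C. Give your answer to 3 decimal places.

0.233

Apply Bayes' rule: the posterior for each component is proportional to its prior times its likelihood at x.
Since both observations come from the same component, the likelihood for component k is f_k(x₁)·f_k(x₂).
  f_A = [0.0800048] × [0.0181371] = 0.00145105
  f_B = [0.125048] × [0.0750798] = 0.00938858
  f_C = [0.103069] × [0.106406] = 0.0109671
  f_D = [0.101261] × [0.107153] = 0.0108504
Unnormalised posteriors:
  π_A·f_A = 0.40 × 0.00145105 = 0.000580421
  π_B·f_B = 0.36 × 0.00938858 = 0.00337989
  π_C·f_C = 0.14 × 0.0109671 = 0.0015354
  π_D·f_D = 0.10 × 0.0108504 = 0.00108504
Denominator: 0.000580421 + 0.00337989 + 0.0015354 + 0.00108504 = 0.00658075
So the posterior for Line C is 0.0015354 / 0.00658075 ≈ 0.233.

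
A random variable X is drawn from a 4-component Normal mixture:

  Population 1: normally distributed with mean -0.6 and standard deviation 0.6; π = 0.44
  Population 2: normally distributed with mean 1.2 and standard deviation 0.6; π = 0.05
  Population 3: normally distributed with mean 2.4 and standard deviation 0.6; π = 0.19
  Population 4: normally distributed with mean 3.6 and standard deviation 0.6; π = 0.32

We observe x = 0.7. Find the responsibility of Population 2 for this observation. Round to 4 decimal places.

Apply Bayes' rule: the posterior for each component is proportional to its prior times its likelihood at x.
Component likelihoods at x = 0.7:
  p_1 = 0.0635877
  p_2 = 0.469853
  p_3 = 0.0120102
  p_4 = 5.62287e-06
Multiply by the mixture weights:
  π_1·p_1 = 0.44 × 0.0635877 = 0.0279786
  π_2·p_2 = 0.05 × 0.469853 = 0.0234927
  π_3·p_3 = 0.19 × 0.0120102 = 0.00228193
  π_4·p_4 = 0.32 × 5.62287e-06 = 1.79932e-06
Marginal: 0.0279786 + 0.0234927 + 0.00228193 + 1.79932e-06 = 0.053755
So the posterior for Population 2 is 0.0234927 / 0.053755 ≈ 0.4370.

0.4370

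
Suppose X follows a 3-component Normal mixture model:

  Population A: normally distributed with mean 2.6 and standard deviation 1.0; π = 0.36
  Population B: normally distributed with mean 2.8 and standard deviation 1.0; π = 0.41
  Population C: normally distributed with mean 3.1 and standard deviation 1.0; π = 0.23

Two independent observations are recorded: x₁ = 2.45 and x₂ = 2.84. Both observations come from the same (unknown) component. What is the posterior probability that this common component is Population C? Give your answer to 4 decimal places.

By Bayes' theorem, P(k | x) = π_k f_k(x) / Σ_j π_j f_j(x).
Since both observations come from the same component, the likelihood for component k is f_k(x₁)·f_k(x₂).
  f_A = [0.394479] × [0.387617] = 0.152907
  f_B = [0.37524] × [0.398623] = 0.14958
  f_C = [0.322972] × [0.385683] = 0.124565
Unnormalised posteriors:
  π_A·f_A = 0.36 × 0.152907 = 0.0550464
  π_B·f_B = 0.41 × 0.14958 = 0.0613276
  π_C·f_C = 0.23 × 0.124565 = 0.02865
Denominator: 0.0550464 + 0.0613276 + 0.02865 = 0.145024
P(Population C | x) ≈ 0.1976

0.1976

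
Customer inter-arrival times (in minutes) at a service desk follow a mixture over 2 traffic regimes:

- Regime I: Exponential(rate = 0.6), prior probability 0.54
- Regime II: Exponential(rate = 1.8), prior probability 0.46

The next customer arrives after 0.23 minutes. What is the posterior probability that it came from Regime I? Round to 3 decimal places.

P(component k | x) = P(Z=k)·f_k(x) / marginal(x), where marginal(x) = Σ_j P(Z=j)·f_j(x).
Component likelihoods at x = 0.23 minutes:
  f_I = 0.6·e^(−0.6·0.23) = 0.6·e^(−0.1380) = 0.522659
  f_II = 1.8·e^(−1.8·0.23) = 1.8·e^(−0.4140) = 1.1898
Unnormalised posteriors:
  P(Z=I)·f_I = 0.54 × 0.522659 = 0.282236
  P(Z=II)·f_II = 0.46 × 1.1898 = 0.547309
Evidence: 0.282236 + 0.547309 = 0.829545
So the posterior for Regime I is 0.282236 / 0.829545 ≈ 0.340.

0.340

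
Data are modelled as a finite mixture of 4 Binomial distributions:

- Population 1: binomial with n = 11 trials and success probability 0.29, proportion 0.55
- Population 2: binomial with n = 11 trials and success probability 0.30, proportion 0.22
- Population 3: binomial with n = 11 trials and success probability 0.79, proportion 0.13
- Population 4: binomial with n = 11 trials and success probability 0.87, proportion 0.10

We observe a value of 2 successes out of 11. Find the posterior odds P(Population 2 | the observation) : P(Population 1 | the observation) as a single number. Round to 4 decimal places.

The posterior odds equal the prior odds times the likelihood ratio: (P(Z=i)/P(Z=j))·(f_i(x)/f_j(x)).
Evaluate each component's likelihood at the observed value:
  L_1 = C(11,2)·0.29^2·0.71^9 = 55·0.0841·0.0458485 = 0.212072
  L_2 = C(11,2)·0.30^2·0.70^9 = 55·0.09·0.0403536 = 0.19975
  L_3 = C(11,2)·0.79^2·0.21^9 = 55·0.6241·7.9428e-07 = 2.72641e-05
  L_4 = C(11,2)·0.87^2·0.13^9 = 55·0.7569·1.06045e-08 = 4.4146e-07
Posterior odds = (P(Z=2)·L_2) / (P(Z=1)·L_1) = (0.22·0.19975) / (0.55·0.212072) = 0.0439451 / 0.11664 ≈ 0.3768

0.3768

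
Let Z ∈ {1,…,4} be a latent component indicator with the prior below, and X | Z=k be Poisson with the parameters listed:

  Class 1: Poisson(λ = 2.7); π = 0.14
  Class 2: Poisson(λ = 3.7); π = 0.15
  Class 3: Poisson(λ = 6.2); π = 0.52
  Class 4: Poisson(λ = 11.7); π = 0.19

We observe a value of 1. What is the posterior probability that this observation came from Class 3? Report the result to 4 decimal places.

0.1432

Apply Bayes' rule: the posterior for each component is proportional to its prior times its likelihood at x.
Evaluate each component's likelihood at the observed value:
  f_1 = 0.181455
  f_2 = 0.091477
  f_3 = 0.0125825
  f_4 = 9.70377e-05
Multiply by the mixture weights:
  π_1·f_1 = 0.14 × 0.181455 = 0.0254037
  π_2·f_2 = 0.15 × 0.091477 = 0.0137216
  π_3·f_3 = 0.52 × 0.0125825 = 0.00654288
  π_4·f_4 = 0.19 × 9.70377e-05 = 1.84372e-05
Normaliser: 0.0254037 + 0.0137216 + 0.00654288 + 1.84372e-05 = 0.0456866
P(Class 3 | 1) = 0.00654288 / 0.0456866 ≈ 0.1432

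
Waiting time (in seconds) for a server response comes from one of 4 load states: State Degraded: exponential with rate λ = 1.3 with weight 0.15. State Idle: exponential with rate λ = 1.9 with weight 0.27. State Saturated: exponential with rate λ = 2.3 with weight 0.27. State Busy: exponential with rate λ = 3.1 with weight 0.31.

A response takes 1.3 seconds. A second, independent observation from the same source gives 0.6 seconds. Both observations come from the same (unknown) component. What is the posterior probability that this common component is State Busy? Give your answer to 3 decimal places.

Posterior ∝ prior × likelihood, so P(k | x) ∝ π_k f_k(x); normalise over all components.
Since both observations come from the same component, the likelihood for component k is f_k(x₁)·f_k(x₂).
  p_Degraded = [0.239875] × [0.595928] = 0.142948
  p_Idle = [0.160711] × [0.607656] = 0.0976572
  p_Saturated = [0.115661] × [0.578631] = 0.0669251
  p_Busy = [0.0551004] × [0.482585] = 0.0265906
Multiply by the mixture weights:
  π_Degraded·p_Degraded = 0.15 × 0.142948 = 0.0214423
  π_Idle·p_Idle = 0.27 × 0.0976572 = 0.0263674
  π_Saturated·p_Saturated = 0.27 × 0.0669251 = 0.0180698
  π_Busy·p_Busy = 0.31 × 0.0265906 = 0.0082431
Sum: 0.0214423 + 0.0263674 + 0.0180698 + 0.0082431 = 0.0741226
P(State Busy | data) ≈ 0.111

0.111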